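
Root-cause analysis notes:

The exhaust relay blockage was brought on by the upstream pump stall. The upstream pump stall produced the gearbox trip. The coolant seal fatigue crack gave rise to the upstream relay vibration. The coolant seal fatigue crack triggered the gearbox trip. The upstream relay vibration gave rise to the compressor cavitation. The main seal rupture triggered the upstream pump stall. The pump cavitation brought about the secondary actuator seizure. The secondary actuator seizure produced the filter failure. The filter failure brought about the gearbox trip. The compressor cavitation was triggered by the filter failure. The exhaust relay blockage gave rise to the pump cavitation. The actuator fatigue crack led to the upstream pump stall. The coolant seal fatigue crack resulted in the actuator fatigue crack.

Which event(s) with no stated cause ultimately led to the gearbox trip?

the coolant seal fatigue crack, the main seal rupture

Tracing upstream from the gearbox trip: the gearbox trip ← the coolant seal fatigue crack.
A separate upstream branch: the gearbox trip ← the upstream pump stall ← the main seal rupture.
Each of those chain origins has no stated cause.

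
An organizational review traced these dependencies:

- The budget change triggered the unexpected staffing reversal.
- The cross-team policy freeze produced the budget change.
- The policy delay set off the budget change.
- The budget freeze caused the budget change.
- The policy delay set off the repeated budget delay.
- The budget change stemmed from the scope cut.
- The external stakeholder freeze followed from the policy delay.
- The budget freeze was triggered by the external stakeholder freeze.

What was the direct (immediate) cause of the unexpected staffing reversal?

the budget change

Upstream contributors include the cross-team policy freeze, the policy delay, the external stakeholder freeze, the budget freeze, the scope cut, but only the budget change feeds directly into the unexpected staffing reversal.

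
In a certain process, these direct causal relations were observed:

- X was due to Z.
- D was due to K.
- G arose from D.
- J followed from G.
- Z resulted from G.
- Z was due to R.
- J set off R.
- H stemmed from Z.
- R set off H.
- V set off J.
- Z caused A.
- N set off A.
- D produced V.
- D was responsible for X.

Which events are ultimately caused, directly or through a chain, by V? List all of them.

Direct effects: J.
2 steps out: R.
3 steps out: Z, H.
4 steps out: A, X.
Not reachable from it: K, D, G, N.

A, H, J, R, X, Z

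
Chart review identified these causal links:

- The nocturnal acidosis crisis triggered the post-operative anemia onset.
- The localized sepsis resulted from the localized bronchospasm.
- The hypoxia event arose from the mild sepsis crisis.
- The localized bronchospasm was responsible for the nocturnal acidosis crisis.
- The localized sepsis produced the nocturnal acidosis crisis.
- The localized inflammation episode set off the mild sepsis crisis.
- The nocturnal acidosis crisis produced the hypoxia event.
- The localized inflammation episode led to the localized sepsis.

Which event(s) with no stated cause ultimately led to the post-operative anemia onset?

the localized bronchospasm, the localized inflammation episode

Tracing upstream from the post-operative anemia onset: the post-operative anemia onset ← the nocturnal acidosis crisis ← the localized sepsis ← the localized inflammation episode.
A separate upstream branch: the post-operative anemia onset ← the nocturnal acidosis crisis ← the localized bronchospasm.
Each of those chain origins has no stated cause.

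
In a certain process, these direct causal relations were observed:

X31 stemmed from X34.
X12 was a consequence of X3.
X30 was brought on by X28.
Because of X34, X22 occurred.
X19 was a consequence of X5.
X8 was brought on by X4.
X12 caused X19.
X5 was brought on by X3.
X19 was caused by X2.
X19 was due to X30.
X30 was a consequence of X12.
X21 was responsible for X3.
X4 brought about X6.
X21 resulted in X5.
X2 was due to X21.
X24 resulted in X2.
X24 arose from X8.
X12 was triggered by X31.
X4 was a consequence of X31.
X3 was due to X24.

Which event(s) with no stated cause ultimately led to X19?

X21, X28, X34

Tracing upstream from X19: X19 ← X12 ← X31 ← X34.
A separate upstream branch: X19 ← X2 ← X21.
A separate upstream branch: X19 ← X30 ← X28.
Each of those chain origins has no stated cause.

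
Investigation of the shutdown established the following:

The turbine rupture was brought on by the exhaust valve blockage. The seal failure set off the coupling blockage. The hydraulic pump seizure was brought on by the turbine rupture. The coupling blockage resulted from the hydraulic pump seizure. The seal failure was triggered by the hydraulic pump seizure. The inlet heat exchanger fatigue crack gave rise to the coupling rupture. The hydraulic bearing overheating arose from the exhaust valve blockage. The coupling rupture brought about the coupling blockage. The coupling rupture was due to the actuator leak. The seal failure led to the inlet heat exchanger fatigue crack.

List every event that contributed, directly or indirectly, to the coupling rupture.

Immediate causes of the coupling rupture: the inlet heat exchanger fatigue crack, the actuator leak.
Further upstream: the exhaust valve blockage, the turbine rupture, the hydraulic pump seizure, the seal failure.

the actuator leak, the exhaust valve blockage, the hydraulic pump seizure, the inlet heat exchanger fatigue crack, the seal failure, the turbine rupture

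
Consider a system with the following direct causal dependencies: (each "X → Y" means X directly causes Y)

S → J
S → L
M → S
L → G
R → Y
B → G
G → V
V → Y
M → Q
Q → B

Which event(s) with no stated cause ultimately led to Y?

M, R

Tracing upstream from Y: Y ← V ← G ← L ← S ← M.
A separate upstream branch: Y ← R.
Each of those chain origins has no stated cause.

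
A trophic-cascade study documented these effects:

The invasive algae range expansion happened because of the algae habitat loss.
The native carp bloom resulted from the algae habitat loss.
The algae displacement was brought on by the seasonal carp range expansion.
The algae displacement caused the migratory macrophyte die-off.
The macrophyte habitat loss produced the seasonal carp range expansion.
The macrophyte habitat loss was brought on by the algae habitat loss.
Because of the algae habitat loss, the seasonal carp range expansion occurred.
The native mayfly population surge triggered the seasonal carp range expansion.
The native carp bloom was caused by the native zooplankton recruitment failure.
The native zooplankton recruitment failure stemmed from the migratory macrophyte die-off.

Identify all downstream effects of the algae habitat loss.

the algae displacement, the invasive algae range expansion, the macrophyte habitat loss, the migratory macrophyte die-off, the native carp bloom, the native zooplankton recruitment failure, the seasonal carp range expansion

Direct effects: the macrophyte habitat loss, the seasonal carp range expansion, the native carp bloom, the invasive algae range expansion.
2 steps out: the algae displacement.
3 steps out: the migratory macrophyte die-off.
4 steps out: the native zooplankton recruitment failure.
Not reachable from it: the native mayfly population surge.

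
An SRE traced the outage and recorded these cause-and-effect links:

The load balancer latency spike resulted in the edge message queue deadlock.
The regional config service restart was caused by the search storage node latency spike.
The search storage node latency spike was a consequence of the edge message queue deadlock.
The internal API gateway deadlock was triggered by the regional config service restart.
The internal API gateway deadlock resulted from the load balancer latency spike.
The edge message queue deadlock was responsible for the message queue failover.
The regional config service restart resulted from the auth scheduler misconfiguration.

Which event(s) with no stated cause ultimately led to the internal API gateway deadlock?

the auth scheduler misconfiguration, the load balancer latency spike

Tracing upstream from the internal API gateway deadlock: the internal API gateway deadlock ← the load balancer latency spike.
A separate upstream branch: the internal API gateway deadlock ← the regional config service restart ← the auth scheduler misconfiguration.
Each of those chain origins has no stated cause.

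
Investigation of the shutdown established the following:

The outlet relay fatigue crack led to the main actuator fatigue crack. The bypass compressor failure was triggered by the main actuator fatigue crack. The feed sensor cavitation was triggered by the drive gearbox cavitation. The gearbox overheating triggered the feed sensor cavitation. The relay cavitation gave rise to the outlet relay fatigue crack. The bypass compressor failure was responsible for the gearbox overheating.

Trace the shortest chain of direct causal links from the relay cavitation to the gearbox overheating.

the relay cavitation → the outlet relay fatigue crack
the outlet relay fatigue crack → the main actuator fatigue crack
the main actuator fatigue crack → the bypass compressor failure
the bypass compressor failure → the gearbox overheating
Length: 4 steps.

the relay cavitation → the outlet relay fatigue crack → the main actuator fatigue crack → the bypass compressor failure → the gearbox overheating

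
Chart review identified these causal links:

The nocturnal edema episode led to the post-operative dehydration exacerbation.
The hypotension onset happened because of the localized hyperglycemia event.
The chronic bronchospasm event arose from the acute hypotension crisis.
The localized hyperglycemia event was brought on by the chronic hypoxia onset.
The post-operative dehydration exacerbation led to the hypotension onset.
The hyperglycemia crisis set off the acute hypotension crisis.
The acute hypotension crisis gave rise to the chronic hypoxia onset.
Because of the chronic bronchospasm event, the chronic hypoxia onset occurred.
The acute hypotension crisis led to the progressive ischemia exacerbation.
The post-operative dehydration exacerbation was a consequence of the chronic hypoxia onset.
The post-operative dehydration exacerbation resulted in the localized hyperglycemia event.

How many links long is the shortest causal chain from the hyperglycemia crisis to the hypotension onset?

4

Shortest chain: the hyperglycemia crisis → the acute hypotension crisis → the chronic hypoxia onset → the post-operative dehydration exacerbation → the hypotension onset.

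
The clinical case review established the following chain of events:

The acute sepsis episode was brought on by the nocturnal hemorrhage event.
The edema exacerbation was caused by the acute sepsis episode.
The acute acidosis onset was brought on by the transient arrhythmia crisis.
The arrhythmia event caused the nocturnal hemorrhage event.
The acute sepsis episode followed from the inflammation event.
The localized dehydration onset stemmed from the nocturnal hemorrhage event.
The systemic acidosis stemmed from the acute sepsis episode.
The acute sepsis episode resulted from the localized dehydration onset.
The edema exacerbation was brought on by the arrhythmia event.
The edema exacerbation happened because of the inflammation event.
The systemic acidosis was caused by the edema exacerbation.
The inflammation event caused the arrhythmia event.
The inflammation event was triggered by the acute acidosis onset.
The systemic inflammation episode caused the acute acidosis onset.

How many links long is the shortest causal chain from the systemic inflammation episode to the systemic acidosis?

Shortest chain: the systemic inflammation episode → the acute acidosis onset → the inflammation event → the acute sepsis episode → the systemic acidosis.

4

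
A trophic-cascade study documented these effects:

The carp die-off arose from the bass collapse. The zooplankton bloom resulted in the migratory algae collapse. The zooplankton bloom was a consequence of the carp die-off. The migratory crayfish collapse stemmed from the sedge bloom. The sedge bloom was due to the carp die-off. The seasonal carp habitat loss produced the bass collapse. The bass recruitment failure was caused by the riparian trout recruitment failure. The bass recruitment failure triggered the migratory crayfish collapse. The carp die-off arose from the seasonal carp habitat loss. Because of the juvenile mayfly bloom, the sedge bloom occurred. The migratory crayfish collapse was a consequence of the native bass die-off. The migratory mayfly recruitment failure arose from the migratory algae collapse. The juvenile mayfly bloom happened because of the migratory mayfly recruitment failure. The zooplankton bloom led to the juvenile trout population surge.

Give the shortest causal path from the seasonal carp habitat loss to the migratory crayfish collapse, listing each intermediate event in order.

the seasonal carp habitat loss → the carp die-off
the carp die-off → the sedge bloom
the sedge bloom → the migratory crayfish collapse
Length: 3 steps.

the seasonal carp habitat loss → the carp die-off → the sedge bloom → the migratory crayfish collapse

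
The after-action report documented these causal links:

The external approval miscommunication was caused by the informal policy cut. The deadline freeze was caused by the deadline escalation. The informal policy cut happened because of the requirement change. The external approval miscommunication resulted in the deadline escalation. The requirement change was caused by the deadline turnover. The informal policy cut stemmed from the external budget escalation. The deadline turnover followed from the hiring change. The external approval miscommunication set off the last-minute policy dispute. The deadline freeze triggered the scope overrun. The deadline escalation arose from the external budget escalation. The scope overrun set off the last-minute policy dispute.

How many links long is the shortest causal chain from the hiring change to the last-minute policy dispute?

Shortest chain: the hiring change → the deadline turnover → the requirement change → the informal policy cut → the external approval miscommunication → the last-minute policy dispute.

5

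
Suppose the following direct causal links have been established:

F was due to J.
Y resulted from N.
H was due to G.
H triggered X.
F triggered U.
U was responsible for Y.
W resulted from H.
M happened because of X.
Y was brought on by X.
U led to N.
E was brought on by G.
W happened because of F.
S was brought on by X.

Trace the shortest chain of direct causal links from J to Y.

J → F
F → U
U → Y
Length: 3 steps.

J → F → U → Y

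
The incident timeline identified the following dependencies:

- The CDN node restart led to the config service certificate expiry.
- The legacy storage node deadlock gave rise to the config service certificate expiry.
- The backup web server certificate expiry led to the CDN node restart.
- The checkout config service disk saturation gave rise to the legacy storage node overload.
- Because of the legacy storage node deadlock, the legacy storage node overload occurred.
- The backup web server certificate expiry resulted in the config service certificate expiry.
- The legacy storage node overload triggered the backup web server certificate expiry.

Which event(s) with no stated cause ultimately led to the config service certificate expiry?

Tracing upstream from the config service certificate expiry: the config service certificate expiry ← the legacy storage node deadlock.
A separate upstream branch: the config service certificate expiry ← the backup web server certificate expiry ← the legacy storage node overload ← the checkout config service disk saturation.
Each of those chain origins has no stated cause.

the checkout config service disk saturation, the legacy storage node deadlock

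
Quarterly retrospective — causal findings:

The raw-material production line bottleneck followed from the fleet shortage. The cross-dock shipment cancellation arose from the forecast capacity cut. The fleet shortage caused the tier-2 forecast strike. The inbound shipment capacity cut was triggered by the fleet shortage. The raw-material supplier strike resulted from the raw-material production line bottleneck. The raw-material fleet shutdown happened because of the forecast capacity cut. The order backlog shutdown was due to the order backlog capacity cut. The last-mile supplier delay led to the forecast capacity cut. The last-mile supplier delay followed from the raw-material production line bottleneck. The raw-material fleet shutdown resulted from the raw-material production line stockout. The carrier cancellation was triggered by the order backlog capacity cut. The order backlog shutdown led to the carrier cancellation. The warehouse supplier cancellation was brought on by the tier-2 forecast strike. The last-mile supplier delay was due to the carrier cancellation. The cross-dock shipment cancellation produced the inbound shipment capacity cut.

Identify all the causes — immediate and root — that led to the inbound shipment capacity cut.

the carrier cancellation, the cross-dock shipment cancellation, the fleet shortage, the forecast capacity cut, the last-mile supplier delay, the order backlog capacity cut, the order backlog shutdown, the raw-material production line bottleneck

Immediate causes of the inbound shipment capacity cut: the fleet shortage, the cross-dock shipment cancellation.
Further upstream: the raw-material production line bottleneck, the order backlog capacity cut, the order backlog shutdown, the carrier cancellation, the last-mile supplier delay, the forecast capacity cut.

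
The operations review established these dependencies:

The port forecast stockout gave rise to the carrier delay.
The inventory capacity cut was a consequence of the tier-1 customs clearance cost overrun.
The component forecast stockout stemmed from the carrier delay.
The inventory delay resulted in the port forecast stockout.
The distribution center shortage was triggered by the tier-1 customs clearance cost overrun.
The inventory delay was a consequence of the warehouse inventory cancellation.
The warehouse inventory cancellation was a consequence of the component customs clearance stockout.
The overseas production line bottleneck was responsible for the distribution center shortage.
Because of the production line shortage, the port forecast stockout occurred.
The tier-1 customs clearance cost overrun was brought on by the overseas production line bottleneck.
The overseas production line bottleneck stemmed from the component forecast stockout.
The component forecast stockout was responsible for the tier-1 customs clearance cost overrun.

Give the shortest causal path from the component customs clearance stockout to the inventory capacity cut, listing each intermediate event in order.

the component customs clearance stockout → the warehouse inventory cancellation → the inventory delay → the port forecast stockout → the carrier delay → the component forecast stockout → the tier-1 customs clearance cost overrun → the inventory capacity cut

the component customs clearance stockout → the warehouse inventory cancellation
the warehouse inventory cancellation → the inventory delay
the inventory delay → the port forecast stockout
the port forecast stockout → the carrier delay
the carrier delay → the component forecast stockout
the component forecast stockout → the tier-1 customs clearance cost overrun
the tier-1 customs clearance cost overrun → the inventory capacity cut
Length: 7 steps.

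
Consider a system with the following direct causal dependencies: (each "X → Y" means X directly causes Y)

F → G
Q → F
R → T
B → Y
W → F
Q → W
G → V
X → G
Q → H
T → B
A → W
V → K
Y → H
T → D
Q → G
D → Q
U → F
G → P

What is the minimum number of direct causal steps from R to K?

6

Shortest chain: R → T → D → Q → G → V → K.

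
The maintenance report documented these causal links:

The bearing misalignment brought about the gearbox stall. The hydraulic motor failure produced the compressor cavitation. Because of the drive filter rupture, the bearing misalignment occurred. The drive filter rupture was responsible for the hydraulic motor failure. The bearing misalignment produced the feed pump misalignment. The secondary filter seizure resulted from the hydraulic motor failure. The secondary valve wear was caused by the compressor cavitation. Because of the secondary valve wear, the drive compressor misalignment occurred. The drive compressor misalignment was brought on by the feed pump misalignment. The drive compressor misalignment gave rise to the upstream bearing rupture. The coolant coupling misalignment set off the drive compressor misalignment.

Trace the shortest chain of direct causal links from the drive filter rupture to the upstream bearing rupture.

the drive filter rupture → the bearing misalignment
the bearing misalignment → the feed pump misalignment
the feed pump misalignment → the drive compressor misalignment
the drive compressor misalignment → the upstream bearing rupture
Length: 4 steps.

the drive filter rupture → the bearing misalignment → the feed pump misalignment → the drive compressor misalignment → the upstream bearing rupture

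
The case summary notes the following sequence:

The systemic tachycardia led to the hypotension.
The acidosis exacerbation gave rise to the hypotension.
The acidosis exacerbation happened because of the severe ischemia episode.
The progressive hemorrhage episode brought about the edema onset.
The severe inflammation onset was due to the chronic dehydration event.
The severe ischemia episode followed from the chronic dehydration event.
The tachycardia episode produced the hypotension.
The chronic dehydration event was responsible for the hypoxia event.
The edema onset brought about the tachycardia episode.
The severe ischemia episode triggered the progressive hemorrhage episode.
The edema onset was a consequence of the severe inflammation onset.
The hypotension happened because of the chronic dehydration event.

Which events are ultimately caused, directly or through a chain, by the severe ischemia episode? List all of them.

Direct effects: the progressive hemorrhage episode, the acidosis exacerbation.
2 steps out: the edema onset, the hypotension.
3 steps out: the tachycardia episode.
Not reachable from it: the chronic dehydration event, the hypoxia event, the systemic tachycardia, the severe inflammation onset.

the acidosis exacerbation, the edema onset, the hypotension, the progressive hemorrhage episode, the tachycardia episode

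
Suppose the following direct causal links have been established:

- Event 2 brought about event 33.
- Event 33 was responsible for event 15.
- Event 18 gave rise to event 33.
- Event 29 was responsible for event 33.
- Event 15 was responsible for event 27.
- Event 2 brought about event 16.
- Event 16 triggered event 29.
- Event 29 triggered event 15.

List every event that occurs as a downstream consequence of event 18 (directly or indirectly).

event 15, event 27, event 33

Direct effects: event 33.
2 steps out: event 15.
3 steps out: event 27.
Not reachable from it: event 2, event 16, event 29.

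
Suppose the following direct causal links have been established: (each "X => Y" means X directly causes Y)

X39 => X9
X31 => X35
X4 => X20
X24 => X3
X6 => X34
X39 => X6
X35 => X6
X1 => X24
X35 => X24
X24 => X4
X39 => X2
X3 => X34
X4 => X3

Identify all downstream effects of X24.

Direct effects: X4, X3.
2 steps out: X20, X34.
Not reachable from it: X31, X39, X35, X1, X9, X6, X2.

X20, X3, X34, X4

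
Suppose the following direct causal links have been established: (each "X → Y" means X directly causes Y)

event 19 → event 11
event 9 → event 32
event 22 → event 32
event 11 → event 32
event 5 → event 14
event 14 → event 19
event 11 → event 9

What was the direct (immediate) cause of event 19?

Upstream contributors include event 5, but only event 14 feeds directly into event 19.

event 14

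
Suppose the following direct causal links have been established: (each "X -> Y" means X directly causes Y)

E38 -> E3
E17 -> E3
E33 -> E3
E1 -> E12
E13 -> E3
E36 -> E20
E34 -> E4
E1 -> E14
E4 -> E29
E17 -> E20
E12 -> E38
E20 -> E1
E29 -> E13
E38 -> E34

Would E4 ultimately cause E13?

There is a causal chain: E4 → E29 → E13.

Yes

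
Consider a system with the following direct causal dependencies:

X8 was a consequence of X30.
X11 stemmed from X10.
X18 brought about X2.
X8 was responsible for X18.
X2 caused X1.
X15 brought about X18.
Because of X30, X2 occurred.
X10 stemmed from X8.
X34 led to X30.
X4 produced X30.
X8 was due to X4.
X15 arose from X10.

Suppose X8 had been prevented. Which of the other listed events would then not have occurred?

Downstream of X8: X10, X15, X18, X2, X1, X11.
Of those, still caused via another path: X2, X1.
The remainder have no surviving cause.

X10, X11, X15, X18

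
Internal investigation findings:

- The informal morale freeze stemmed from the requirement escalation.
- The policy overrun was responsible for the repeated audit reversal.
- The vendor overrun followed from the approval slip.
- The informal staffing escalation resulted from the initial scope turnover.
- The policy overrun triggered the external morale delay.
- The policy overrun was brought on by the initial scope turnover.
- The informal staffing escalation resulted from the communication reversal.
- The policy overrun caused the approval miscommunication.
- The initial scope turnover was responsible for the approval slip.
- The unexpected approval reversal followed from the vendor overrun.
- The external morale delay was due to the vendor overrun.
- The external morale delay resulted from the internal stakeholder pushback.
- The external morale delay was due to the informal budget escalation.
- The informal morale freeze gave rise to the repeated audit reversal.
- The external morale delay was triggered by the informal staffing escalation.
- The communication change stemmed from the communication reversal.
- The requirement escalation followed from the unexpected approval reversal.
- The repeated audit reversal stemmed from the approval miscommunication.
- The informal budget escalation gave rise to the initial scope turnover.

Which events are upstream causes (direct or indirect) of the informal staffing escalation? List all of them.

the communication reversal, the informal budget escalation, the initial scope turnover

Immediate causes of the informal staffing escalation: the communication reversal, the initial scope turnover.
Further upstream: the informal budget escalation.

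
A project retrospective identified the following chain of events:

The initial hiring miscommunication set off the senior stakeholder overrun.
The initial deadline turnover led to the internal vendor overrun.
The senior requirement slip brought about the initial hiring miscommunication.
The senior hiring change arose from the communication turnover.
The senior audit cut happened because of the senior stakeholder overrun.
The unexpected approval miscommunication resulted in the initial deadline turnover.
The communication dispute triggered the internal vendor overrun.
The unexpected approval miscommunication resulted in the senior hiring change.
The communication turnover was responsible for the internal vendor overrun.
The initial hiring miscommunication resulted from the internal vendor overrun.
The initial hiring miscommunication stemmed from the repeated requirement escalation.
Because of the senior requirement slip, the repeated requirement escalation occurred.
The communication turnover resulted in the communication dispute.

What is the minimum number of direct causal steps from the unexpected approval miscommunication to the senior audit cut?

5

Shortest chain: the unexpected approval miscommunication → the initial deadline turnover → the internal vendor overrun → the initial hiring miscommunication → the senior stakeholder overrun → the senior audit cut.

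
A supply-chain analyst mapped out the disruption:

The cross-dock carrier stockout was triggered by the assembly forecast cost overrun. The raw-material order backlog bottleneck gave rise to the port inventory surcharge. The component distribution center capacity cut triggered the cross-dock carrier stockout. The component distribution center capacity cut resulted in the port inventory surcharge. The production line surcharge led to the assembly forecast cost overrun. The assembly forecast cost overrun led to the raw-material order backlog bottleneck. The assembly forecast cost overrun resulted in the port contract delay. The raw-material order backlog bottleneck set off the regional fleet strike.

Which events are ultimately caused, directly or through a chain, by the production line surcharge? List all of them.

the assembly forecast cost overrun, the cross-dock carrier stockout, the port contract delay, the port inventory surcharge, the raw-material order backlog bottleneck, the regional fleet strike

Direct effects: the assembly forecast cost overrun.
2 steps out: the cross-dock carrier stockout, the raw-material order backlog bottleneck, the port contract delay.
3 steps out: the regional fleet strike, the port inventory surcharge.
Not reachable from it: the component distribution center capacity cut.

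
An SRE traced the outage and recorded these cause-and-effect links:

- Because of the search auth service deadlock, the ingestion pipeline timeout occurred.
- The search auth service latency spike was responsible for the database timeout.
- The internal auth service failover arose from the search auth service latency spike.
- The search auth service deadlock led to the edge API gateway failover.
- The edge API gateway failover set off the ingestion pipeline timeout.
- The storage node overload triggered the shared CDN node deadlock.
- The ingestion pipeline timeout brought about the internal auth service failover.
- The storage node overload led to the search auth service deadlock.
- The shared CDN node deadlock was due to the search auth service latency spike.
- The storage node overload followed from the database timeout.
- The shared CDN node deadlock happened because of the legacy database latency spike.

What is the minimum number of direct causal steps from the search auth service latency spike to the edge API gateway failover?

4

Shortest chain: the search auth service latency spike → the database timeout → the storage node overload → the search auth service deadlock → the edge API gateway failover.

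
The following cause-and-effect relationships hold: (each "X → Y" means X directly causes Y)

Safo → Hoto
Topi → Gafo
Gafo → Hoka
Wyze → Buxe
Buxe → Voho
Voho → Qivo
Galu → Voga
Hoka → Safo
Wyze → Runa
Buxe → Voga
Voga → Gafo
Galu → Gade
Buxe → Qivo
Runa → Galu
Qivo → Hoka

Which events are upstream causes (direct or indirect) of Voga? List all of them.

Buxe, Galu, Runa, Wyze

Immediate causes of Voga: Galu, Buxe.
Further upstream: Wyze, Runa.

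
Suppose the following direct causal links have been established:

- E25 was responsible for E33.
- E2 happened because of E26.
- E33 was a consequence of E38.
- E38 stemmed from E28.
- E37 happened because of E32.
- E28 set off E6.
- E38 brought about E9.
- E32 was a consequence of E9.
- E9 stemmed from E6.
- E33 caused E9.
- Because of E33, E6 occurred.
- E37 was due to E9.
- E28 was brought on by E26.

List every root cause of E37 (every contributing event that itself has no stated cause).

E25, E26

Tracing upstream from E37: E37 ← E9 ← E38 ← E28 ← E26.
A separate upstream branch: E37 ← E9 ← E33 ← E25.
Each of those chain origins has no stated cause.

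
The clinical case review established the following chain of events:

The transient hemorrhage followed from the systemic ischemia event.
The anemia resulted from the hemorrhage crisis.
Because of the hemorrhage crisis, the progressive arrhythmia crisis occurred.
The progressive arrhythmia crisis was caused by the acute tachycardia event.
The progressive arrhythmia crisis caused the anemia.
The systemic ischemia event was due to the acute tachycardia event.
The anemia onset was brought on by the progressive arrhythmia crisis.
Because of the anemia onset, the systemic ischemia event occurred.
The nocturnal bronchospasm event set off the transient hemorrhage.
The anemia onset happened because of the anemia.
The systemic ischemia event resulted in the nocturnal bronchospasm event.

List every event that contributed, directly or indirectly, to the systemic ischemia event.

the acute tachycardia event, the anemia, the anemia onset, the hemorrhage crisis, the progressive arrhythmia crisis

Immediate causes of the systemic ischemia event: the acute tachycardia event, the anemia onset.
Further upstream: the hemorrhage crisis, the progressive arrhythmia crisis, the anemia.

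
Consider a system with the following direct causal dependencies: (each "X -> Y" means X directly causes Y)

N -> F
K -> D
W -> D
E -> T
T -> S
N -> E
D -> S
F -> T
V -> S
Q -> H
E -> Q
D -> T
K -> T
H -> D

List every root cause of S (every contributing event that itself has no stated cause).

K, N, V, W

Tracing upstream from S: S ← T ← F ← N.
A separate upstream branch: S ← V.
A separate upstream branch: S ← D ← W.
A separate upstream branch: S ← D ← K.
Each of those chain origins has no stated cause.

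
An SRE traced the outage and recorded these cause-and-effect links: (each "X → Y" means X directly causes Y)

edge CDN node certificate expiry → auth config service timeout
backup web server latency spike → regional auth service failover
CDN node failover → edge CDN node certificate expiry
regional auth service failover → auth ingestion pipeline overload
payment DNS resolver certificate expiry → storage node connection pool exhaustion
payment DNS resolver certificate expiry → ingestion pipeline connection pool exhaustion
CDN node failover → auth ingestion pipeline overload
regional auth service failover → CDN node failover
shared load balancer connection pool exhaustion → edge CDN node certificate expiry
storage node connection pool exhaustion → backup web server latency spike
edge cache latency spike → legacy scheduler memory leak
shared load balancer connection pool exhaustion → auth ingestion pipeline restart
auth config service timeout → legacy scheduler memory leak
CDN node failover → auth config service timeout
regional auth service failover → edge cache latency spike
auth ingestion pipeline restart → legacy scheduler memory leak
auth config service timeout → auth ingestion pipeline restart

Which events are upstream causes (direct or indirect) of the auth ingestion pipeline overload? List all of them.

the CDN node failover, the backup web server latency spike, the payment DNS resolver certificate expiry, the regional auth service failover, the storage node connection pool exhaustion

Immediate causes of the auth ingestion pipeline overload: the regional auth service failover, the CDN node failover.
Further upstream: the payment DNS resolver certificate expiry, the storage node connection pool exhaustion, the backup web server latency spike.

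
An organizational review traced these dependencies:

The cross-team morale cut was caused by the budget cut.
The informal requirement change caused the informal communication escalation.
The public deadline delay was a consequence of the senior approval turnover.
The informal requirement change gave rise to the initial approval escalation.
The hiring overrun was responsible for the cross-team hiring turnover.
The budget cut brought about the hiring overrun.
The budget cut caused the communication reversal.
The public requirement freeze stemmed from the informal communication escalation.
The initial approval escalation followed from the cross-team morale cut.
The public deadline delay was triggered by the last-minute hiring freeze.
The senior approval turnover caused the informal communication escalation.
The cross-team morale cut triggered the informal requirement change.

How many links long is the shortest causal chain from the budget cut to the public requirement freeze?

4

Shortest chain: the budget cut → the cross-team morale cut → the informal requirement change → the informal communication escalation → the public requirement freeze.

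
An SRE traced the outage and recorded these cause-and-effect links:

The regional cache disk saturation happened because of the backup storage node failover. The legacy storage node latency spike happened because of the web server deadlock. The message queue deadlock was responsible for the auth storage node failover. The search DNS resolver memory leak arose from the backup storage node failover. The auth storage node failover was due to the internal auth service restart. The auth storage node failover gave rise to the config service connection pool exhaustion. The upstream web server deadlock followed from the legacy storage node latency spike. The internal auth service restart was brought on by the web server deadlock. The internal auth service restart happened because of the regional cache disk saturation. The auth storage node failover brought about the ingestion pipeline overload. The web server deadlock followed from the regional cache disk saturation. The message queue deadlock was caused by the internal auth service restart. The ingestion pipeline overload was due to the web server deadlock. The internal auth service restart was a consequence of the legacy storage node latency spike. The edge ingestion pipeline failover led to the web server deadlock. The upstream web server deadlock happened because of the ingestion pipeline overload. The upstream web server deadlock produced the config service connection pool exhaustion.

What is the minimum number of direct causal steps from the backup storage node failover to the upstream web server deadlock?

Shortest chain: the backup storage node failover → the regional cache disk saturation → the web server deadlock → the legacy storage node latency spike → the upstream web server deadlock.

4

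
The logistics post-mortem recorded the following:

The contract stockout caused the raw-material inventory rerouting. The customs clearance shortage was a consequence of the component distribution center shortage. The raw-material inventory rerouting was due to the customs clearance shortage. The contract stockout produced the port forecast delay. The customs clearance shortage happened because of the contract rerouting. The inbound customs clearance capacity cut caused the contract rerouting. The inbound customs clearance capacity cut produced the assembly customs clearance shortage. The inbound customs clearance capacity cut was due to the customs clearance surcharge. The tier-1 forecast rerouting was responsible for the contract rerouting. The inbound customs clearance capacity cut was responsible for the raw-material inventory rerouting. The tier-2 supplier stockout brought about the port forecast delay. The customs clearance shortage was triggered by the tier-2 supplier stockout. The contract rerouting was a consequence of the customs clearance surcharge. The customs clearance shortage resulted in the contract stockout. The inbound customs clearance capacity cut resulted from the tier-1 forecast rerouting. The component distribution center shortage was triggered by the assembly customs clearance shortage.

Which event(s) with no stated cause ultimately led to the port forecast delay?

the customs clearance surcharge, the tier-1 forecast rerouting, the tier-2 supplier stockout

Tracing upstream from the port forecast delay: the port forecast delay ← the contract stockout ← the customs clearance shortage ← the contract rerouting ← the customs clearance surcharge.
A separate upstream branch: the port forecast delay ← the contract stockout ← the customs clearance shortage ← the contract rerouting ← the tier-1 forecast rerouting.
A separate upstream branch: the port forecast delay ← the tier-2 supplier stockout.
Each of those chain origins has no stated cause.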